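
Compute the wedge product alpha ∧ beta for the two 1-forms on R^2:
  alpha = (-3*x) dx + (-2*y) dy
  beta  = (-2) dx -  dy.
alpha ∧ beta = (3*x - 4*y) dx ∧ dy

Distribute the wedge, using dx_i ∧ dx_j = -dx_j ∧ dx_i and dx_i ∧ dx_i = 0. For each pair (i, j) with i < j, the coefficient of dx_i ∧ dx_j in alpha ∧ beta is (alpha_i * beta_j - alpha_j * beta_i). Collecting: alpha ∧ beta = (3*x - 4*y) dx ∧ dy.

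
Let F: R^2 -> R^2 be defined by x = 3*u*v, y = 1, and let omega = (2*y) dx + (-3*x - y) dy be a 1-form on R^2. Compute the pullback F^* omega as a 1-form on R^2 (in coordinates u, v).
F^* omega = (6*v) du + (6*u) dv

Using F^*(f dg) = (f ∘ F) d(g ∘ F), substitute each coordinate x_i by F_i(u, v) in f_i, and replace dx_i by d F_i = (∂F_i/∂u) du + (∂F_i/∂v) dv.
  For the x component: f_1(F) = 2; d F_1 = (3*v) du + (3*u) dv
  For the y component: f_2(F) = -9*u*v - 1; d F_2 = (0) du + (0) dv
Combining and collecting du, dv coefficients:
  coeff of du: 6*v
  coeff of dv: 6*u
F^* omega = (6*v) du + (6*u) dv.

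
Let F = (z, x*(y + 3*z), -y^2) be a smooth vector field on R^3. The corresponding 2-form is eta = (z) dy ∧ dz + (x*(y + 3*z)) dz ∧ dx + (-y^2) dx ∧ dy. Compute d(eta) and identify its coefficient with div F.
d(eta) = (x) dx ∧ dy ∧ dz; div F = x

For a 2-form in R^3 of the form above, applying d gives a 3-form with coefficient ∂P/∂x + ∂Q/∂y + ∂R/∂z:
  ∂P/∂x = 0
  ∂Q/∂y = x
  ∂R/∂z = 0
Sum = x, which is exactly div F.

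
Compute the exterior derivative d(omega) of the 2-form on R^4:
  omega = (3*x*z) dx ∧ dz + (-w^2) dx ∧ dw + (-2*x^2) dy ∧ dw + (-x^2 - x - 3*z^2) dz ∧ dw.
d(omega) = (-4*x) dx ∧ dy ∧ dw + (-2*x - 1) dx ∧ dz ∧ dw

For a 2-form omega = sum_{i<j} g_{ij} dx_i ∧ dx_j, the exterior derivative is
  d(omega) = sum_{i<j} d(g_{ij}) ∧ dx_i ∧ dx_j = sum_{i<j, k} (∂g_{ij}/∂x_k) dx_k ∧ dx_i ∧ dx_j.
Expand each term, using dx_k ∧ dx_i ∧ dx_j = sgn(permutation) dx_{(a)} ∧ dx_{(b)} ∧ dx_{(c)} with (a < b < c) sorted:
  d(-2*x^2) includes (∂/∂x)(-2*x^2) dx = (-4*x) dx, which multiplied by dy ∧ dw gives (-4*x) dx ∧ dy ∧ dw
  d(-x^2 - x - 3*z^2) includes (∂/∂x)(-x^2 - x - 3*z^2) dx = (-2*x - 1) dx, which multiplied by dz ∧ dw gives (-2*x - 1) dx ∧ dz ∧ dw
Collecting like 3-forms: d(omega) = (-4*x) dx ∧ dy ∧ dw + (-2*x - 1) dx ∧ dz ∧ dw.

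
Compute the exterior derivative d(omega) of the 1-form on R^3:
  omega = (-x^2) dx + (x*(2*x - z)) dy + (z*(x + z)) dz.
d(omega) = (4*x - z) dx ∧ dy + (z) dx ∧ dz + (x) dy ∧ dz

For a 1-form omega = sum_i f_i dx_i, the exterior derivative is
  d(omega) = sum_{i < j} (∂f_j/∂x_i - ∂f_i/∂x_j) dx_i ∧ dx_j.
  coefficient of dx ∧ dy: ∂f_2/∂x - ∂f_1/∂y = ∂(x*(2*x - z))/∂x - ∂(-x^2)/∂y = 4*x - z
  coefficient of dx ∧ dz: ∂f_3/∂x - ∂f_1/∂z = ∂(z*(x + z))/∂x - ∂(-x^2)/∂z = z
  coefficient of dy ∧ dz: ∂f_3/∂y - ∂f_2/∂z = ∂(z*(x + z))/∂y - ∂(x*(2*x - z))/∂z = x
Assembling: d(omega) = (4*x - z) dx ∧ dy + (z) dx ∧ dz + (x) dy ∧ dz.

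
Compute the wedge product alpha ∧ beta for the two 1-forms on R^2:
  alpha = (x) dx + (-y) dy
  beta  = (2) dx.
alpha ∧ beta = (2*y) dx ∧ dy

Distribute the wedge, using dx_i ∧ dx_j = -dx_j ∧ dx_i and dx_i ∧ dx_i = 0. For each pair (i, j) with i < j, the coefficient of dx_i ∧ dx_j in alpha ∧ beta is (alpha_i * beta_j - alpha_j * beta_i). Collecting: alpha ∧ beta = (2*y) dx ∧ dy.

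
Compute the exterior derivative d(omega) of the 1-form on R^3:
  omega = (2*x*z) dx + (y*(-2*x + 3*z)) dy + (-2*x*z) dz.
d(omega) = (-2*y) dx ∧ dy + (-2*x - 2*z) dx ∧ dz + (-3*y) dy ∧ dz

For a 1-form omega = sum_i f_i dx_i, the exterior derivative is
  d(omega) = sum_{i < j} (∂f_j/∂x_i - ∂f_i/∂x_j) dx_i ∧ dx_j.
  coefficient of dx ∧ dy: ∂f_2/∂x - ∂f_1/∂y = ∂(y*(-2*x + 3*z))/∂x - ∂(2*x*z)/∂y = -2*y
  coefficient of dx ∧ dz: ∂f_3/∂x - ∂f_1/∂z = ∂(-2*x*z)/∂x - ∂(2*x*z)/∂z = -2*x - 2*z
  coefficient of dy ∧ dz: ∂f_3/∂y - ∂f_2/∂z = ∂(-2*x*z)/∂y - ∂(y*(-2*x + 3*z))/∂z = -3*y
Assembling: d(omega) = (-2*y) dx ∧ dy + (-2*x - 2*z) dx ∧ dz + (-3*y) dy ∧ dz.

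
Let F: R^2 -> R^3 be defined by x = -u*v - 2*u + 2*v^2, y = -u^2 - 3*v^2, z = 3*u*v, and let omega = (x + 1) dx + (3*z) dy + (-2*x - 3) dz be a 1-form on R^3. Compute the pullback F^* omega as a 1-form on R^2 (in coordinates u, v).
F^* omega = (-18*u^2*v + 7*u*v^2 + 16*u*v + 4*u - 14*v^3 - 4*v^2 - 10*v - 2) du + (7*u^2*v + 14*u^2 - 72*u*v^2 - 8*u*v - 10*u + 8*v^3 + 4*v) dv

Using F^*(f dg) = (f ∘ F) d(g ∘ F), substitute each coordinate x_i by F_i(u, v) in f_i, and replace dx_i by d F_i = (∂F_i/∂u) du + (∂F_i/∂v) dv.
  For the x component: f_1(F) = -u*v - 2*u + 2*v^2 + 1; d F_1 = (-v - 2) du + (-u + 4*v) dv
  For the y component: f_2(F) = 9*u*v; d F_2 = (-2*u) du + (-6*v) dv
  For the z component: f_3(F) = 2*u*v + 4*u - 4*v^2 - 3; d F_3 = (3*v) du + (3*u) dv
Combining and collecting du, dv coefficients:
  coeff of du: -18*u^2*v + 7*u*v^2 + 16*u*v + 4*u - 14*v^3 - 4*v^2 - 10*v - 2
  coeff of dv: 7*u^2*v + 14*u^2 - 72*u*v^2 - 8*u*v - 10*u + 8*v^3 + 4*v
F^* omega = (-18*u^2*v + 7*u*v^2 + 16*u*v + 4*u - 14*v^3 - 4*v^2 - 10*v - 2) du + (7*u^2*v + 14*u^2 - 72*u*v^2 - 8*u*v - 10*u + 8*v^3 + 4*v) dv.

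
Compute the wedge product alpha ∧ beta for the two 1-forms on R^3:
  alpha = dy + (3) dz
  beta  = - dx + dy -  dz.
alpha ∧ beta = (1) dx ∧ dy + (-4) dy ∧ dz + (3) dx ∧ dz

Distribute the wedge, using dx_i ∧ dx_j = -dx_j ∧ dx_i and dx_i ∧ dx_i = 0. For each pair (i, j) with i < j, the coefficient of dx_i ∧ dx_j in alpha ∧ beta is (alpha_i * beta_j - alpha_j * beta_i). Collecting: alpha ∧ beta = (1) dx ∧ dy + (-4) dy ∧ dz + (3) dx ∧ dz.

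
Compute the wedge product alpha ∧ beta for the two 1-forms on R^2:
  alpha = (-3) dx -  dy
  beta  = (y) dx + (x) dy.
alpha ∧ beta = (-3*x + y) dx ∧ dy

Distribute the wedge, using dx_i ∧ dx_j = -dx_j ∧ dx_i and dx_i ∧ dx_i = 0. For each pair (i, j) with i < j, the coefficient of dx_i ∧ dx_j in alpha ∧ beta is (alpha_i * beta_j - alpha_j * beta_i). Collecting: alpha ∧ beta = (-3*x + y) dx ∧ dy.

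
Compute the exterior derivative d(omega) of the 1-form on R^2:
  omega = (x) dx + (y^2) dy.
d(omega) = 0

For a 1-form omega = sum_i f_i dx_i, the exterior derivative is
  d(omega) = sum_{i < j} (∂f_j/∂x_i - ∂f_i/∂x_j) dx_i ∧ dx_j.

Assembling: d(omega) = 0.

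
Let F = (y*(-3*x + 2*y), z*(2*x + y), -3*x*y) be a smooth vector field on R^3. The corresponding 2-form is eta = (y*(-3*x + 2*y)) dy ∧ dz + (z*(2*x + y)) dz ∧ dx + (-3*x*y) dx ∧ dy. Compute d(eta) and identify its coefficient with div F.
d(eta) = (-3*y + z) dx ∧ dy ∧ dz; div F = -3*y + z

For a 2-form in R^3 of the form above, applying d gives a 3-form with coefficient ∂P/∂x + ∂Q/∂y + ∂R/∂z:
  ∂P/∂x = -3*y
  ∂Q/∂y = z
  ∂R/∂z = 0
Sum = -3*y + z, which is exactly div F.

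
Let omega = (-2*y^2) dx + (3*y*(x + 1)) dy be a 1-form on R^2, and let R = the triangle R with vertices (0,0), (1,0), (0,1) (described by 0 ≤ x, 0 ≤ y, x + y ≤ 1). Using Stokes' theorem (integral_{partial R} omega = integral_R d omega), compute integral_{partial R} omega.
integral_(partial R) omega = 7/6

Stokes: integral_partial_R omega = integral_R d omega with d omega = (∂Q/∂x - ∂P/∂y) dx ∧ dy.
  ∂Q/∂x = 3*y
  ∂P/∂y = -4*y
  integrand = ∂Q/∂x - ∂P/∂y = 7*y.
Integrating over R: integral_0^1 integral_0^{1-x} (7*y) dy dx = 7/6.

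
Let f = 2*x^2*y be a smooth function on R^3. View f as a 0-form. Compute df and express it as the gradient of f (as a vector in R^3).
df = (4*x*y) dx + (2*x^2) dy + (0) dz; grad f = (4*x*y, 2*x^2, 0)

For a 0-form f, d f = (∂f/∂x) dx + (∂f/∂y) dy + (∂f/∂z) dz. The components of the vector representation are exactly the entries of grad f in Cartesian coordinates:
  ∂f/∂x = 4*x*y
  ∂f/∂y = 2*x^2
  ∂f/∂z = 0.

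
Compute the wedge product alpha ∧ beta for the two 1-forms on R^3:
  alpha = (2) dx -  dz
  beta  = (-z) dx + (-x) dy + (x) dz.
alpha ∧ beta = (-2*x) dx ∧ dy + (2*x - z) dx ∧ dz + (-x) dy ∧ dz

Distribute the wedge, using dx_i ∧ dx_j = -dx_j ∧ dx_i and dx_i ∧ dx_i = 0. For each pair (i, j) with i < j, the coefficient of dx_i ∧ dx_j in alpha ∧ beta is (alpha_i * beta_j - alpha_j * beta_i). Collecting: alpha ∧ beta = (-2*x) dx ∧ dy + (2*x - z) dx ∧ dz + (-x) dy ∧ dz.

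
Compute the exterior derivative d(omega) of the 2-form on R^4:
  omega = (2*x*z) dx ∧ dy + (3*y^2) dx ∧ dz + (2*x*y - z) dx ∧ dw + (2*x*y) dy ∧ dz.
d(omega) = (2*x - 4*y) dx ∧ dy ∧ dz + (-2*x) dx ∧ dy ∧ dw + (1) dx ∧ dz ∧ dw

For a 2-form omega = sum_{i<j} g_{ij} dx_i ∧ dx_j, the exterior derivative is
  d(omega) = sum_{i<j} d(g_{ij}) ∧ dx_i ∧ dx_j = sum_{i<j, k} (∂g_{ij}/∂x_k) dx_k ∧ dx_i ∧ dx_j.
Expand each term, using dx_k ∧ dx_i ∧ dx_j = sgn(permutation) dx_{(a)} ∧ dx_{(b)} ∧ dx_{(c)} with (a < b < c) sorted:
  d(2*x*z) includes (∂/∂z)(2*x*z) dz = (2*x) dz, which multiplied by dx ∧ dy gives (2*x) dx ∧ dy ∧ dz
  d(3*y^2) includes (∂/∂y)(3*y^2) dy = (6*y) dy, which multiplied by dx ∧ dz gives (-6*y) dx ∧ dy ∧ dz
  d(2*x*y - z) includes (∂/∂y)(2*x*y - z) dy = (2*x) dy, which multiplied by dx ∧ dw gives (-2*x) dx ∧ dy ∧ dw
  d(2*x*y - z) includes (∂/∂z)(2*x*y - z) dz = (-1) dz, which multiplied by dx ∧ dw gives (1) dx ∧ dz ∧ dw
  d(2*x*y) includes (∂/∂x)(2*x*y) dx = (2*y) dx, which multiplied by dy ∧ dz gives (2*y) dx ∧ dy ∧ dz
Collecting like 3-forms: d(omega) = (2*x - 4*y) dx ∧ dy ∧ dz + (-2*x) dx ∧ dy ∧ dw + (1) dx ∧ dz ∧ dw.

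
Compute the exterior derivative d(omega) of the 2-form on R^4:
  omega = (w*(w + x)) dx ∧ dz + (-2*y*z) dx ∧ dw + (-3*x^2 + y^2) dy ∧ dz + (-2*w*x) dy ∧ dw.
d(omega) = (2*w + x + 2*y) dx ∧ dz ∧ dw + (-2*w + 2*z) dx ∧ dy ∧ dw + (-6*x) dx ∧ dy ∧ dz

For a 2-form omega = sum_{i<j} g_{ij} dx_i ∧ dx_j, the exterior derivative is
  d(omega) = sum_{i<j} d(g_{ij}) ∧ dx_i ∧ dx_j = sum_{i<j, k} (∂g_{ij}/∂x_k) dx_k ∧ dx_i ∧ dx_j.
Expand each term, using dx_k ∧ dx_i ∧ dx_j = sgn(permutation) dx_{(a)} ∧ dx_{(b)} ∧ dx_{(c)} with (a < b < c) sorted:
  d(w*(w + x)) includes (∂/∂w)(w*(w + x)) dw = (2*w + x) dw, which multiplied by dx ∧ dz gives (2*w + x) dx ∧ dz ∧ dw
  d(-2*y*z) includes (∂/∂y)(-2*y*z) dy = (-2*z) dy, which multiplied by dx ∧ dw gives (2*z) dx ∧ dy ∧ dw
  d(-2*y*z) includes (∂/∂z)(-2*y*z) dz = (-2*y) dz, which multiplied by dx ∧ dw gives (2*y) dx ∧ dz ∧ dw
  d(-3*x^2 + y^2) includes (∂/∂x)(-3*x^2 + y^2) dx = (-6*x) dx, which multiplied by dy ∧ dz gives (-6*x) dx ∧ dy ∧ dz
  d(-2*w*x) includes (∂/∂x)(-2*w*x) dx = (-2*w) dx, which multiplied by dy ∧ dw gives (-2*w) dx ∧ dy ∧ dw
Collecting like 3-forms: d(omega) = (2*w + x + 2*y) dx ∧ dz ∧ dw + (-2*w + 2*z) dx ∧ dy ∧ dw + (-6*x) dx ∧ dy ∧ dz.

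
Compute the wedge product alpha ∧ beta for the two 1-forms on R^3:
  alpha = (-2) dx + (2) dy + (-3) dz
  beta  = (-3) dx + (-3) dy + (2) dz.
alpha ∧ beta = (12) dx ∧ dy + (-13) dx ∧ dz + (-5) dy ∧ dz

Distribute the wedge, using dx_i ∧ dx_j = -dx_j ∧ dx_i and dx_i ∧ dx_i = 0. For each pair (i, j) with i < j, the coefficient of dx_i ∧ dx_j in alpha ∧ beta is (alpha_i * beta_j - alpha_j * beta_i). Collecting: alpha ∧ beta = (12) dx ∧ dy + (-13) dx ∧ dz + (-5) dy ∧ dz.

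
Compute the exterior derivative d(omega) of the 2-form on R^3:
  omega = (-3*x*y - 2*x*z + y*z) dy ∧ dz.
d(omega) = (-3*y - 2*z) dx ∧ dy ∧ dz

For a 2-form omega = sum_{i<j} g_{ij} dx_i ∧ dx_j, the exterior derivative is
  d(omega) = sum_{i<j} d(g_{ij}) ∧ dx_i ∧ dx_j = sum_{i<j, k} (∂g_{ij}/∂x_k) dx_k ∧ dx_i ∧ dx_j.
Expand each term, using dx_k ∧ dx_i ∧ dx_j = sgn(permutation) dx_{(a)} ∧ dx_{(b)} ∧ dx_{(c)} with (a < b < c) sorted:
  d(-3*x*y - 2*x*z + y*z) includes (∂/∂x)(-3*x*y - 2*x*z + y*z) dx = (-3*y - 2*z) dx, which multiplied by dy ∧ dz gives (-3*y - 2*z) dx ∧ dy ∧ dz
Collecting like 3-forms: d(omega) = (-3*y - 2*z) dx ∧ dy ∧ dz.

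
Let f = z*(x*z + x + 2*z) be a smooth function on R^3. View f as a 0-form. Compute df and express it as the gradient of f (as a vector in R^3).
df = (z*(z + 1)) dx + (0) dy + (2*x*z + x + 4*z) dz; grad f = (z*(z + 1), 0, 2*x*z + x + 4*z)

For a 0-form f, d f = (∂f/∂x) dx + (∂f/∂y) dy + (∂f/∂z) dz. The components of the vector representation are exactly the entries of grad f in Cartesian coordinates:
  ∂f/∂x = z*(z + 1)
  ∂f/∂y = 0
  ∂f/∂z = 2*x*z + x + 4*z.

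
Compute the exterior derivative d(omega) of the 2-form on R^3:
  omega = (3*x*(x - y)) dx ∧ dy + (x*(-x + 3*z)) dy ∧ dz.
d(omega) = (-2*x + 3*z) dx ∧ dy ∧ dz

For a 2-form omega = sum_{i<j} g_{ij} dx_i ∧ dx_j, the exterior derivative is
  d(omega) = sum_{i<j} d(g_{ij}) ∧ dx_i ∧ dx_j = sum_{i<j, k} (∂g_{ij}/∂x_k) dx_k ∧ dx_i ∧ dx_j.
Expand each term, using dx_k ∧ dx_i ∧ dx_j = sgn(permutation) dx_{(a)} ∧ dx_{(b)} ∧ dx_{(c)} with (a < b < c) sorted:
  d(x*(-x + 3*z)) includes (∂/∂x)(x*(-x + 3*z)) dx = (-2*x + 3*z) dx, which multiplied by dy ∧ dz gives (-2*x + 3*z) dx ∧ dy ∧ dz
Collecting like 3-forms: d(omega) = (-2*x + 3*z) dx ∧ dy ∧ dz.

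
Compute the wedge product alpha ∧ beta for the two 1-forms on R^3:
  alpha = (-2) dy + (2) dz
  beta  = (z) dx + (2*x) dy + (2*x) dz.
alpha ∧ beta = (2*z) dx ∧ dy + (-8*x) dy ∧ dz + (-2*z) dx ∧ dz

Distribute the wedge, using dx_i ∧ dx_j = -dx_j ∧ dx_i and dx_i ∧ dx_i = 0. For each pair (i, j) with i < j, the coefficient of dx_i ∧ dx_j in alpha ∧ beta is (alpha_i * beta_j - alpha_j * beta_i). Collecting: alpha ∧ beta = (2*z) dx ∧ dy + (-8*x) dy ∧ dz + (-2*z) dx ∧ dz.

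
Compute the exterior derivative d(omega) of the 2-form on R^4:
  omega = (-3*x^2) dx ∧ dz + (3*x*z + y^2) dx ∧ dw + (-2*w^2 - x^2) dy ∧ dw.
d(omega) = (-2*x - 2*y) dx ∧ dy ∧ dw + (-3*x) dx ∧ dz ∧ dw

For a 2-form omega = sum_{i<j} g_{ij} dx_i ∧ dx_j, the exterior derivative is
  d(omega) = sum_{i<j} d(g_{ij}) ∧ dx_i ∧ dx_j = sum_{i<j, k} (∂g_{ij}/∂x_k) dx_k ∧ dx_i ∧ dx_j.
Expand each term, using dx_k ∧ dx_i ∧ dx_j = sgn(permutation) dx_{(a)} ∧ dx_{(b)} ∧ dx_{(c)} with (a < b < c) sorted:
  d(3*x*z + y^2) includes (∂/∂y)(3*x*z + y^2) dy = (2*y) dy, which multiplied by dx ∧ dw gives (-2*y) dx ∧ dy ∧ dw
  d(3*x*z + y^2) includes (∂/∂z)(3*x*z + y^2) dz = (3*x) dz, which multiplied by dx ∧ dw gives (-3*x) dx ∧ dz ∧ dw
  d(-2*w^2 - x^2) includes (∂/∂x)(-2*w^2 - x^2) dx = (-2*x) dx, which multiplied by dy ∧ dw gives (-2*x) dx ∧ dy ∧ dw
Collecting like 3-forms: d(omega) = (-2*x - 2*y) dx ∧ dy ∧ dw + (-3*x) dx ∧ dz ∧ dw.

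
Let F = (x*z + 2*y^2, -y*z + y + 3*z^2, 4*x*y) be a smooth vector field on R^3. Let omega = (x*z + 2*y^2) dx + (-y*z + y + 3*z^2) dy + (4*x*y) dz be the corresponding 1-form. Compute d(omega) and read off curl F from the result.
d(omega) = (4*x + y - 6*z) dy ∧ dz + (x - 4*y) dz ∧ dx + (-4*y) dx ∧ dy; curl F = (4*x + y - 6*z, x - 4*y, -4*y)

d omega = sum_{i<j} (∂f_j/∂x_i - ∂f_i/∂x_j) dx_i ∧ dx_j. Under the identification (dy ∧ dz, dz ∧ dx, dx ∧ dy) ↔ (e_x, e_y, e_z), the coefficients are exactly the components of curl F. Compute:
  ∂R/∂y - ∂Q/∂z = (4*x) - (-y + 6*z) = 4*x + y - 6*z
  ∂P/∂z - ∂R/∂x = (x) - (4*y) = x - 4*y
  ∂Q/∂x - ∂P/∂y = (0) - (4*y) = -4*y.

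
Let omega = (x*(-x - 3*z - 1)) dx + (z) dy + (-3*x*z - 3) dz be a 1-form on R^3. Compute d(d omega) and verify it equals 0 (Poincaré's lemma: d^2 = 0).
d(d omega) = 0

Step 1: d omega = sum_{i<j} (∂f_j/∂x_i - ∂f_i/∂x_j) dx_i ∧ dx_j:
  coeff of dx ∧ dy: 0
  coeff of dx ∧ dz: 3*x - 3*z
  coeff of dy ∧ dz: -1
Step 2: Apply d again to each 2-form coefficient. The only possible 3-form in R^3 is dx ∧ dy ∧ dz, with coefficient
  ∂(coeff of dy∧dz)/∂x - ∂(coeff of dx∧dz)/∂y + ∂(coeff of dx∧dy)/∂z
  = ∂/∂x (-1) - ∂/∂y (3*x - 3*z) + ∂/∂z (0).
Each of these terms simplifies to sums of mixed partials that cancel in pairs. The result is 0 (by equality of mixed partials for smooth functions — Schwarz / Clairaut).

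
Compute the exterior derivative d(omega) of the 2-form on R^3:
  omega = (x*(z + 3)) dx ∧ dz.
d(omega) = 0

For a 2-form omega = sum_{i<j} g_{ij} dx_i ∧ dx_j, the exterior derivative is
  d(omega) = sum_{i<j} d(g_{ij}) ∧ dx_i ∧ dx_j = sum_{i<j, k} (∂g_{ij}/∂x_k) dx_k ∧ dx_i ∧ dx_j.
Expand each term, using dx_k ∧ dx_i ∧ dx_j = sgn(permutation) dx_{(a)} ∧ dx_{(b)} ∧ dx_{(c)} with (a < b < c) sorted:

Collecting like 3-forms: d(omega) = 0.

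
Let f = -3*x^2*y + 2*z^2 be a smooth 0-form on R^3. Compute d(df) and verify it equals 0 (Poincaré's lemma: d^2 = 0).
d(df) = 0

Step 1: df = sum_i (∂f/∂x_i) dx_i = (-6*x*y) dx + (-3*x^2) dy + (4*z) dz.
Step 2: Apply d again. Using the 1-form formula, the coefficient of dx ∧ dy in d(df) is ∂^2 f/∂x ∂y - ∂^2 f/∂y ∂x = (-6*x) - (-6*x) = 0 (equality of mixed partials for smooth f).
Similarly for dx ∧ dz and dy ∧ dz — all coefficients vanish. So d(df) = 0.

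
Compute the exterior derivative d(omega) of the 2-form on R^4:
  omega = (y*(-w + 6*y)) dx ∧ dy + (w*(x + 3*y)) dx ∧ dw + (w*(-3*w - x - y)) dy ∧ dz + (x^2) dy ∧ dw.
d(omega) = (-3*w + 2*x - y) dx ∧ dy ∧ dw + (-w) dx ∧ dy ∧ dz + (-6*w - x - y) dy ∧ dz ∧ dw

For a 2-form omega = sum_{i<j} g_{ij} dx_i ∧ dx_j, the exterior derivative is
  d(omega) = sum_{i<j} d(g_{ij}) ∧ dx_i ∧ dx_j = sum_{i<j, k} (∂g_{ij}/∂x_k) dx_k ∧ dx_i ∧ dx_j.
Expand each term, using dx_k ∧ dx_i ∧ dx_j = sgn(permutation) dx_{(a)} ∧ dx_{(b)} ∧ dx_{(c)} with (a < b < c) sorted:
  d(y*(-w + 6*y)) includes (∂/∂w)(y*(-w + 6*y)) dw = (-y) dw, which multiplied by dx ∧ dy gives (-y) dx ∧ dy ∧ dw
  d(w*(x + 3*y)) includes (∂/∂y)(w*(x + 3*y)) dy = (3*w) dy, which multiplied by dx ∧ dw gives (-3*w) dx ∧ dy ∧ dw
  d(w*(-3*w - x - y)) includes (∂/∂x)(w*(-3*w - x - y)) dx = (-w) dx, which multiplied by dy ∧ dz gives (-w) dx ∧ dy ∧ dz
  d(w*(-3*w - x - y)) includes (∂/∂w)(w*(-3*w - x - y)) dw = (-6*w - x - y) dw, which multiplied by dy ∧ dz gives (-6*w - x - y) dy ∧ dz ∧ dw
  d(x^2) includes (∂/∂x)(x^2) dx = (2*x) dx, which multiplied by dy ∧ dw gives (2*x) dx ∧ dy ∧ dw
Collecting like 3-forms: d(omega) = (-3*w + 2*x - y) dx ∧ dy ∧ dw + (-w) dx ∧ dy ∧ dz + (-6*w - x - y) dy ∧ dz ∧ dw.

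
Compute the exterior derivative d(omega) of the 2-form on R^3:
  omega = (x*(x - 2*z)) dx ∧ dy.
d(omega) = (-2*x) dx ∧ dy ∧ dz

For a 2-form omega = sum_{i<j} g_{ij} dx_i ∧ dx_j, the exterior derivative is
  d(omega) = sum_{i<j} d(g_{ij}) ∧ dx_i ∧ dx_j = sum_{i<j, k} (∂g_{ij}/∂x_k) dx_k ∧ dx_i ∧ dx_j.
Expand each term, using dx_k ∧ dx_i ∧ dx_j = sgn(permutation) dx_{(a)} ∧ dx_{(b)} ∧ dx_{(c)} with (a < b < c) sorted:
  d(x*(x - 2*z)) includes (∂/∂z)(x*(x - 2*z)) dz = (-2*x) dz, which multiplied by dx ∧ dy gives (-2*x) dx ∧ dy ∧ dz
Collecting like 3-forms: d(omega) = (-2*x) dx ∧ dy ∧ dz.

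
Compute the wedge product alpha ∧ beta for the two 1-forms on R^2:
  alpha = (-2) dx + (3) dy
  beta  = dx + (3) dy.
alpha ∧ beta = (-9) dx ∧ dy

Distribute the wedge, using dx_i ∧ dx_j = -dx_j ∧ dx_i and dx_i ∧ dx_i = 0. For each pair (i, j) with i < j, the coefficient of dx_i ∧ dx_j in alpha ∧ beta is (alpha_i * beta_j - alpha_j * beta_i). Collecting: alpha ∧ beta = (-9) dx ∧ dy.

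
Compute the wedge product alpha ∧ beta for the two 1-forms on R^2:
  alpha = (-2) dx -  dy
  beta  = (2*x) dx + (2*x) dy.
alpha ∧ beta = (-2*x) dx ∧ dy

Distribute the wedge, using dx_i ∧ dx_j = -dx_j ∧ dx_i and dx_i ∧ dx_i = 0. For each pair (i, j) with i < j, the coefficient of dx_i ∧ dx_j in alpha ∧ beta is (alpha_i * beta_j - alpha_j * beta_i). Collecting: alpha ∧ beta = (-2*x) dx ∧ dy.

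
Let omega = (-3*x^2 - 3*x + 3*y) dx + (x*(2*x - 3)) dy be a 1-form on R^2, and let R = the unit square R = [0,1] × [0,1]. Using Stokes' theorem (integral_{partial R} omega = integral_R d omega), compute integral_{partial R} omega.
integral_(partial R) omega = -4

Stokes: integral_partial_R omega = integral_R d omega with d omega = (∂Q/∂x - ∂P/∂y) dx ∧ dy.
  ∂Q/∂x = 4*x - 3
  ∂P/∂y = 3
  integrand = ∂Q/∂x - ∂P/∂y = 4*x - 6.
Integrating over R: integral_0^1 integral_0^1 (4*x - 6) dx dy = -4.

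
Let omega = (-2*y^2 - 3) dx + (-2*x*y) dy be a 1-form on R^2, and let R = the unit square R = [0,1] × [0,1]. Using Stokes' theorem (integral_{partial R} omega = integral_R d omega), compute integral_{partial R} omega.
integral_(partial R) omega = 1

Stokes: integral_partial_R omega = integral_R d omega with d omega = (∂Q/∂x - ∂P/∂y) dx ∧ dy.
  ∂Q/∂x = -2*y
  ∂P/∂y = -4*y
  integrand = ∂Q/∂x - ∂P/∂y = 2*y.
Integrating over R: integral_0^1 integral_0^1 (2*y) dx dy = 1.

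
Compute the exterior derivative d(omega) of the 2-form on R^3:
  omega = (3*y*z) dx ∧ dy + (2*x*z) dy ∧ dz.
d(omega) = (3*y + 2*z) dx ∧ dy ∧ dz

For a 2-form omega = sum_{i<j} g_{ij} dx_i ∧ dx_j, the exterior derivative is
  d(omega) = sum_{i<j} d(g_{ij}) ∧ dx_i ∧ dx_j = sum_{i<j, k} (∂g_{ij}/∂x_k) dx_k ∧ dx_i ∧ dx_j.
Expand each term, using dx_k ∧ dx_i ∧ dx_j = sgn(permutation) dx_{(a)} ∧ dx_{(b)} ∧ dx_{(c)} with (a < b < c) sorted:
  d(3*y*z) includes (∂/∂z)(3*y*z) dz = (3*y) dz, which multiplied by dx ∧ dy gives (3*y) dx ∧ dy ∧ dz
  d(2*x*z) includes (∂/∂x)(2*x*z) dx = (2*z) dx, which multiplied by dy ∧ dz gives (2*z) dx ∧ dy ∧ dz
Collecting like 3-forms: d(omega) = (3*y + 2*z) dx ∧ dy ∧ dz.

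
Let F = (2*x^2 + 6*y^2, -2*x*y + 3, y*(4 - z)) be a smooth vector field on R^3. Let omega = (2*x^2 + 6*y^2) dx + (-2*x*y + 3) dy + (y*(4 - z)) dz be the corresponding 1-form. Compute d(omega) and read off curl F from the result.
d(omega) = (4 - z) dy ∧ dz + (0) dz ∧ dx + (-14*y) dx ∧ dy; curl F = (4 - z, 0, -14*y)

d omega = sum_{i<j} (∂f_j/∂x_i - ∂f_i/∂x_j) dx_i ∧ dx_j. Under the identification (dy ∧ dz, dz ∧ dx, dx ∧ dy) ↔ (e_x, e_y, e_z), the coefficients are exactly the components of curl F. Compute:
  ∂R/∂y - ∂Q/∂z = (4 - z) - (0) = 4 - z
  ∂P/∂z - ∂R/∂x = (0) - (0) = 0
  ∂Q/∂x - ∂P/∂y = (-2*y) - (12*y) = -14*y.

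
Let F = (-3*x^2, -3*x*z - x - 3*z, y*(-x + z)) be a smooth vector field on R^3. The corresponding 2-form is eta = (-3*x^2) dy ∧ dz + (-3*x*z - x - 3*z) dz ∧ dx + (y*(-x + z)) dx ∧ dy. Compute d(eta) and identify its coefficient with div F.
d(eta) = (-6*x + y) dx ∧ dy ∧ dz; div F = -6*x + y

For a 2-form in R^3 of the form above, applying d gives a 3-form with coefficient ∂P/∂x + ∂Q/∂y + ∂R/∂z:
  ∂P/∂x = -6*x
  ∂Q/∂y = 0
  ∂R/∂z = y
Sum = -6*x + y, which is exactly div F.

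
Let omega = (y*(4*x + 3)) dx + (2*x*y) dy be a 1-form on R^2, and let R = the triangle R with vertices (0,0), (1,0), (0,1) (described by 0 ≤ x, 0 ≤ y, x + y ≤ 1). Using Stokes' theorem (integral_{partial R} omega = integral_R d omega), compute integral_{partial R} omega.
integral_(partial R) omega = -11/6

Stokes: integral_partial_R omega = integral_R d omega with d omega = (∂Q/∂x - ∂P/∂y) dx ∧ dy.
  ∂Q/∂x = 2*y
  ∂P/∂y = 4*x + 3
  integrand = ∂Q/∂x - ∂P/∂y = -4*x + 2*y - 3.
Integrating over R: integral_0^1 integral_0^{1-x} (-4*x + 2*y - 3) dy dx = -11/6.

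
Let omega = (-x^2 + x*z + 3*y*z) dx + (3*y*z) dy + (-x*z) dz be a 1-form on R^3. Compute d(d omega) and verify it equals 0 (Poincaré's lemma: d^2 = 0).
d(d omega) = 0

Step 1: d omega = sum_{i<j} (∂f_j/∂x_i - ∂f_i/∂x_j) dx_i ∧ dx_j:
  coeff of dx ∧ dy: -3*z
  coeff of dx ∧ dz: -x - 3*y - z
  coeff of dy ∧ dz: -3*y
Step 2: Apply d again to each 2-form coefficient. The only possible 3-form in R^3 is dx ∧ dy ∧ dz, with coefficient
  ∂(coeff of dy∧dz)/∂x - ∂(coeff of dx∧dz)/∂y + ∂(coeff of dx∧dy)/∂z
  = ∂/∂x (-3*y) - ∂/∂y (-x - 3*y - z) + ∂/∂z (-3*z).
Each of these terms simplifies to sums of mixed partials that cancel in pairs. The result is 0 (by equality of mixed partials for smooth functions — Schwarz / Clairaut).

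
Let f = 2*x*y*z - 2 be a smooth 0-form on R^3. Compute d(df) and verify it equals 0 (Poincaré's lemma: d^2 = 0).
d(df) = 0

Step 1: df = sum_i (∂f/∂x_i) dx_i = (2*y*z) dx + (2*x*z) dy + (2*x*y) dz.
Step 2: Apply d again. Using the 1-form formula, the coefficient of dx ∧ dy in d(df) is ∂^2 f/∂x ∂y - ∂^2 f/∂y ∂x = (2*z) - (2*z) = 0 (equality of mixed partials for smooth f).
Similarly for dx ∧ dz and dy ∧ dz — all coefficients vanish. So d(df) = 0.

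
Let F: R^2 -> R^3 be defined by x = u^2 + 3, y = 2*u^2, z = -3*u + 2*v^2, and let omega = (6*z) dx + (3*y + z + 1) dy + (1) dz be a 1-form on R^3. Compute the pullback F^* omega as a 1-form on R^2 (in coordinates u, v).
F^* omega = (24*u^3 - 48*u^2 + 32*u*v^2 + 4*u - 3) du + (4*v) dv

Using F^*(f dg) = (f ∘ F) d(g ∘ F), substitute each coordinate x_i by F_i(u, v) in f_i, and replace dx_i by d F_i = (∂F_i/∂u) du + (∂F_i/∂v) dv.
  For the x component: f_1(F) = -18*u + 12*v^2; d F_1 = (2*u) du + (0) dv
  For the y component: f_2(F) = 6*u^2 - 3*u + 2*v^2 + 1; d F_2 = (4*u) du + (0) dv
  For the z component: f_3(F) = 1; d F_3 = (-3) du + (4*v) dv
Combining and collecting du, dv coefficients:
  coeff of du: 24*u^3 - 48*u^2 + 32*u*v^2 + 4*u - 3
  coeff of dv: 4*v
F^* omega = (24*u^3 - 48*u^2 + 32*u*v^2 + 4*u - 3) du + (4*v) dv.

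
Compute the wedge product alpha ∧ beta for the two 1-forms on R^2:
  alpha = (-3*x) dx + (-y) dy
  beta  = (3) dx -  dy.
alpha ∧ beta = (3*x + 3*y) dx ∧ dy

Distribute the wedge, using dx_i ∧ dx_j = -dx_j ∧ dx_i and dx_i ∧ dx_i = 0. For each pair (i, j) with i < j, the coefficient of dx_i ∧ dx_j in alpha ∧ beta is (alpha_i * beta_j - alpha_j * beta_i). Collecting: alpha ∧ beta = (3*x + 3*y) dx ∧ dy.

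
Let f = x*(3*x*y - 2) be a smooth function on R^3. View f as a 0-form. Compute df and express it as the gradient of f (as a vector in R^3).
df = (6*x*y - 2) dx + (3*x^2) dy + (0) dz; grad f = (6*x*y - 2, 3*x^2, 0)

For a 0-form f, d f = (∂f/∂x) dx + (∂f/∂y) dy + (∂f/∂z) dz. The components of the vector representation are exactly the entries of grad f in Cartesian coordinates:
  ∂f/∂x = 6*x*y - 2
  ∂f/∂y = 3*x^2
  ∂f/∂z = 0.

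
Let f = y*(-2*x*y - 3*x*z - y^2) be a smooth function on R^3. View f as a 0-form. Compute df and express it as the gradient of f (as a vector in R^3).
df = (y*(-2*y - 3*z)) dx + (-4*x*y - 3*x*z - 3*y^2) dy + (-3*x*y) dz; grad f = (y*(-2*y - 3*z), -4*x*y - 3*x*z - 3*y^2, -3*x*y)

For a 0-form f, d f = (∂f/∂x) dx + (∂f/∂y) dy + (∂f/∂z) dz. The components of the vector representation are exactly the entries of grad f in Cartesian coordinates:
  ∂f/∂x = y*(-2*y - 3*z)
  ∂f/∂y = -4*x*y - 3*x*z - 3*y^2
  ∂f/∂z = -3*x*y.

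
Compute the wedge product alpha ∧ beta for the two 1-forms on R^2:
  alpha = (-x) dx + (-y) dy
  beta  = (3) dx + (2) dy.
alpha ∧ beta = (-2*x + 3*y) dx ∧ dy

Distribute the wedge, using dx_i ∧ dx_j = -dx_j ∧ dx_i and dx_i ∧ dx_i = 0. For each pair (i, j) with i < j, the coefficient of dx_i ∧ dx_j in alpha ∧ beta is (alpha_i * beta_j - alpha_j * beta_i). Collecting: alpha ∧ beta = (-2*x + 3*y) dx ∧ dy.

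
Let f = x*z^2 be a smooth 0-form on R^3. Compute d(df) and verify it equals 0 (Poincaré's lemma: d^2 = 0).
d(df) = 0

Step 1: df = sum_i (∂f/∂x_i) dx_i = (z^2) dx + (0) dy + (2*x*z) dz.
Step 2: Apply d again. Using the 1-form formula, the coefficient of dx ∧ dy in d(df) is ∂^2 f/∂x ∂y - ∂^2 f/∂y ∂x = (0) - (0) = 0 (equality of mixed partials for smooth f).
Similarly for dx ∧ dz and dy ∧ dz — all coefficients vanish. So d(df) = 0.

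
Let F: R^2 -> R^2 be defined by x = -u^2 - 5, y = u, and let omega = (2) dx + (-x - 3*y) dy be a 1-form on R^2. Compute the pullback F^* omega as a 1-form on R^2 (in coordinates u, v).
F^* omega = (u^2 - 7*u + 5) du

Using F^*(f dg) = (f ∘ F) d(g ∘ F), substitute each coordinate x_i by F_i(u, v) in f_i, and replace dx_i by d F_i = (∂F_i/∂u) du + (∂F_i/∂v) dv.
  For the x component: f_1(F) = 2; d F_1 = (-2*u) du + (0) dv
  For the y component: f_2(F) = u^2 - 3*u + 5; d F_2 = (1) du + (0) dv
Combining and collecting du, dv coefficients:
  coeff of du: u^2 - 7*u + 5
  coeff of dv: 0
F^* omega = (u^2 - 7*u + 5) du.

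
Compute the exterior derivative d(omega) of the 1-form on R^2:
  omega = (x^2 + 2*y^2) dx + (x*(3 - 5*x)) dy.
d(omega) = (-10*x - 4*y + 3) dx ∧ dy

For a 1-form omega = sum_i f_i dx_i, the exterior derivative is
  d(omega) = sum_{i < j} (∂f_j/∂x_i - ∂f_i/∂x_j) dx_i ∧ dx_j.
  coefficient of dx ∧ dy: ∂f_2/∂x - ∂f_1/∂y = ∂(x*(3 - 5*x))/∂x - ∂(x^2 + 2*y^2)/∂y = -10*x - 4*y + 3
Assembling: d(omega) = (-10*x - 4*y + 3) dx ∧ dy.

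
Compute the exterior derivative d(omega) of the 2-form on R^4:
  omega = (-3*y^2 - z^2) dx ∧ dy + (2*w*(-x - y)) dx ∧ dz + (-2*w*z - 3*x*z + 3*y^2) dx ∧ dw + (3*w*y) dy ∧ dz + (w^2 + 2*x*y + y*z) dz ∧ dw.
d(omega) = (2*w - 2*z) dx ∧ dy ∧ dz + (2*w + x) dx ∧ dz ∧ dw + (-6*y) dx ∧ dy ∧ dw + (2*x + 3*y + z) dy ∧ dz ∧ dw

For a 2-form omega = sum_{i<j} g_{ij} dx_i ∧ dx_j, the exterior derivative is
  d(omega) = sum_{i<j} d(g_{ij}) ∧ dx_i ∧ dx_j = sum_{i<j, k} (∂g_{ij}/∂x_k) dx_k ∧ dx_i ∧ dx_j.
Expand each term, using dx_k ∧ dx_i ∧ dx_j = sgn(permutation) dx_{(a)} ∧ dx_{(b)} ∧ dx_{(c)} with (a < b < c) sorted:
  d(-3*y^2 - z^2) includes (∂/∂z)(-3*y^2 - z^2) dz = (-2*z) dz, which multiplied by dx ∧ dy gives (-2*z) dx ∧ dy ∧ dz
  d(2*w*(-x - y)) includes (∂/∂y)(2*w*(-x - y)) dy = (-2*w) dy, which multiplied by dx ∧ dz gives (2*w) dx ∧ dy ∧ dz
  d(2*w*(-x - y)) includes (∂/∂w)(2*w*(-x - y)) dw = (-2*x - 2*y) dw, which multiplied by dx ∧ dz gives (-2*x - 2*y) dx ∧ dz ∧ dw
  d(-2*w*z - 3*x*z + 3*y^2) includes (∂/∂y)(-2*w*z - 3*x*z + 3*y^2) dy = (6*y) dy, which multiplied by dx ∧ dw gives (-6*y) dx ∧ dy ∧ dw
  d(-2*w*z - 3*x*z + 3*y^2) includes (∂/∂z)(-2*w*z - 3*x*z + 3*y^2) dz = (-2*w - 3*x) dz, which multiplied by dx ∧ dw gives (2*w + 3*x) dx ∧ dz ∧ dw
  d(3*w*y) includes (∂/∂w)(3*w*y) dw = (3*y) dw, which multiplied by dy ∧ dz gives (3*y) dy ∧ dz ∧ dw
  d(w^2 + 2*x*y + y*z) includes (∂/∂x)(w^2 + 2*x*y + y*z) dx = (2*y) dx, which multiplied by dz ∧ dw gives (2*y) dx ∧ dz ∧ dw
  d(w^2 + 2*x*y + y*z) includes (∂/∂y)(w^2 + 2*x*y + y*z) dy = (2*x + z) dy, which multiplied by dz ∧ dw gives (2*x + z) dy ∧ dz ∧ dw
Collecting like 3-forms: d(omega) = (2*w - 2*z) dx ∧ dy ∧ dz + (2*w + x) dx ∧ dz ∧ dw + (-6*y) dx ∧ dy ∧ dw + (2*x + 3*y + z) dy ∧ dz ∧ dw.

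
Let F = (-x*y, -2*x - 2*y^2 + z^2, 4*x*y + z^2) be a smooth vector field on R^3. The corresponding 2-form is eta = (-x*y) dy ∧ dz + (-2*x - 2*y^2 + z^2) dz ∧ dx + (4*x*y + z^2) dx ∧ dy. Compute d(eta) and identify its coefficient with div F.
d(eta) = (-5*y + 2*z) dx ∧ dy ∧ dz; div F = -5*y + 2*z

For a 2-form in R^3 of the form above, applying d gives a 3-form with coefficient ∂P/∂x + ∂Q/∂y + ∂R/∂z:
  ∂P/∂x = -y
  ∂Q/∂y = -4*y
  ∂R/∂z = 2*z
Sum = -5*y + 2*z, which is exactly div F.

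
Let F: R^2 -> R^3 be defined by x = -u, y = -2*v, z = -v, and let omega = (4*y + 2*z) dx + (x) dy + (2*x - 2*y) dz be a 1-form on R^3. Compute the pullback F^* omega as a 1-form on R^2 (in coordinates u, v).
F^* omega = (10*v) du + (4*u - 4*v) dv

Using F^*(f dg) = (f ∘ F) d(g ∘ F), substitute each coordinate x_i by F_i(u, v) in f_i, and replace dx_i by d F_i = (∂F_i/∂u) du + (∂F_i/∂v) dv.
  For the x component: f_1(F) = -10*v; d F_1 = (-1) du + (0) dv
  For the y component: f_2(F) = -u; d F_2 = (0) du + (-2) dv
  For the z component: f_3(F) = -2*u + 4*v; d F_3 = (0) du + (-1) dv
Combining and collecting du, dv coefficients:
  coeff of du: 10*v
  coeff of dv: 4*u - 4*v
F^* omega = (10*v) du + (4*u - 4*v) dv.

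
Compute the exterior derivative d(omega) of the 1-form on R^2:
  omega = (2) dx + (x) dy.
d(omega) = (1) dx ∧ dy

For a 1-form omega = sum_i f_i dx_i, the exterior derivative is
  d(omega) = sum_{i < j} (∂f_j/∂x_i - ∂f_i/∂x_j) dx_i ∧ dx_j.
  coefficient of dx ∧ dy: ∂f_2/∂x - ∂f_1/∂y = ∂(x)/∂x - ∂(2)/∂y = 1
Assembling: d(omega) = (1) dx ∧ dy.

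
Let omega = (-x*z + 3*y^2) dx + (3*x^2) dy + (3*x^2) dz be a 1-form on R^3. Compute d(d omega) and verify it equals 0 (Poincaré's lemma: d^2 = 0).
d(d omega) = 0

Step 1: d omega = sum_{i<j} (∂f_j/∂x_i - ∂f_i/∂x_j) dx_i ∧ dx_j:
  coeff of dx ∧ dy: 6*x - 6*y
  coeff of dx ∧ dz: 7*x
  coeff of dy ∧ dz: 0
Step 2: Apply d again to each 2-form coefficient. The only possible 3-form in R^3 is dx ∧ dy ∧ dz, with coefficient
  ∂(coeff of dy∧dz)/∂x - ∂(coeff of dx∧dz)/∂y + ∂(coeff of dx∧dy)/∂z
  = ∂/∂x (0) - ∂/∂y (7*x) + ∂/∂z (6*x - 6*y).
Each of these terms simplifies to sums of mixed partials that cancel in pairs. The result is 0 (by equality of mixed partials for smooth functions — Schwarz / Clairaut).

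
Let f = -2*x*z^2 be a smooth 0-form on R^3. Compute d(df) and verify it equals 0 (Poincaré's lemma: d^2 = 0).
d(df) = 0

Step 1: df = sum_i (∂f/∂x_i) dx_i = (-2*z^2) dx + (0) dy + (-4*x*z) dz.
Step 2: Apply d again. Using the 1-form formula, the coefficient of dx ∧ dy in d(df) is ∂^2 f/∂x ∂y - ∂^2 f/∂y ∂x = (0) - (0) = 0 (equality of mixed partials for smooth f).
Similarly for dx ∧ dz and dy ∧ dz — all coefficients vanish. So d(df) = 0.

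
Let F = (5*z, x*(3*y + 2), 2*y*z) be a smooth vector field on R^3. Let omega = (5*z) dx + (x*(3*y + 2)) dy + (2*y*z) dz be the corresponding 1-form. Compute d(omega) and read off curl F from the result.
d(omega) = (2*z) dy ∧ dz + (5) dz ∧ dx + (3*y + 2) dx ∧ dy; curl F = (2*z, 5, 3*y + 2)

d omega = sum_{i<j} (∂f_j/∂x_i - ∂f_i/∂x_j) dx_i ∧ dx_j. Under the identification (dy ∧ dz, dz ∧ dx, dx ∧ dy) ↔ (e_x, e_y, e_z), the coefficients are exactly the components of curl F. Compute:
  ∂R/∂y - ∂Q/∂z = (2*z) - (0) = 2*z
  ∂P/∂z - ∂R/∂x = (5) - (0) = 5
  ∂Q/∂x - ∂P/∂y = (3*y + 2) - (0) = 3*y + 2.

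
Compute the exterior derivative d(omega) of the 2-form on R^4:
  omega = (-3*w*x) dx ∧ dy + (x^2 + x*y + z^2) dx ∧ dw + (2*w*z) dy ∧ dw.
d(omega) = (-4*x) dx ∧ dy ∧ dw + (-2*z) dx ∧ dz ∧ dw + (-2*w) dy ∧ dz ∧ dw

For a 2-form omega = sum_{i<j} g_{ij} dx_i ∧ dx_j, the exterior derivative is
  d(omega) = sum_{i<j} d(g_{ij}) ∧ dx_i ∧ dx_j = sum_{i<j, k} (∂g_{ij}/∂x_k) dx_k ∧ dx_i ∧ dx_j.
Expand each term, using dx_k ∧ dx_i ∧ dx_j = sgn(permutation) dx_{(a)} ∧ dx_{(b)} ∧ dx_{(c)} with (a < b < c) sorted:
  d(-3*w*x) includes (∂/∂w)(-3*w*x) dw = (-3*x) dw, which multiplied by dx ∧ dy gives (-3*x) dx ∧ dy ∧ dw
  d(x^2 + x*y + z^2) includes (∂/∂y)(x^2 + x*y + z^2) dy = (x) dy, which multiplied by dx ∧ dw gives (-x) dx ∧ dy ∧ dw
  d(x^2 + x*y + z^2) includes (∂/∂z)(x^2 + x*y + z^2) dz = (2*z) dz, which multiplied by dx ∧ dw gives (-2*z) dx ∧ dz ∧ dw
  d(2*w*z) includes (∂/∂z)(2*w*z) dz = (2*w) dz, which multiplied by dy ∧ dw gives (-2*w) dy ∧ dz ∧ dw
Collecting like 3-forms: d(omega) = (-4*x) dx ∧ dy ∧ dw + (-2*z) dx ∧ dz ∧ dw + (-2*w) dy ∧ dz ∧ dw.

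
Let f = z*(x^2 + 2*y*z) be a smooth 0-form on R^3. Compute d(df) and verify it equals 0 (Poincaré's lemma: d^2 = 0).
d(df) = 0

Step 1: df = sum_i (∂f/∂x_i) dx_i = (2*x*z) dx + (2*z^2) dy + (x^2 + 4*y*z) dz.
Step 2: Apply d again. Using the 1-form formula, the coefficient of dx ∧ dy in d(df) is ∂^2 f/∂x ∂y - ∂^2 f/∂y ∂x = (0) - (0) = 0 (equality of mixed partials for smooth f).
Similarly for dx ∧ dz and dy ∧ dz — all coefficients vanish. So d(df) = 0.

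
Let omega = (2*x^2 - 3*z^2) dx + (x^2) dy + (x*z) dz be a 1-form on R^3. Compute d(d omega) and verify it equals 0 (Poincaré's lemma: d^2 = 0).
d(d omega) = 0

Step 1: d omega = sum_{i<j} (∂f_j/∂x_i - ∂f_i/∂x_j) dx_i ∧ dx_j:
  coeff of dx ∧ dy: 2*x
  coeff of dx ∧ dz: 7*z
  coeff of dy ∧ dz: 0
Step 2: Apply d again to each 2-form coefficient. The only possible 3-form in R^3 is dx ∧ dy ∧ dz, with coefficient
  ∂(coeff of dy∧dz)/∂x - ∂(coeff of dx∧dz)/∂y + ∂(coeff of dx∧dy)/∂z
  = ∂/∂x (0) - ∂/∂y (7*z) + ∂/∂z (2*x).
Each of these terms simplifies to sums of mixed partials that cancel in pairs. The result is 0 (by equality of mixed partials for smooth functions — Schwarz / Clairaut).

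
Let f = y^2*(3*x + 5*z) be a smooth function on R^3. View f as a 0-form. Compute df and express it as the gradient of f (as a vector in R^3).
df = (3*y^2) dx + (2*y*(3*x + 5*z)) dy + (5*y^2) dz; grad f = (3*y^2, 2*y*(3*x + 5*z), 5*y^2)

For a 0-form f, d f = (∂f/∂x) dx + (∂f/∂y) dy + (∂f/∂z) dz. The components of the vector representation are exactly the entries of grad f in Cartesian coordinates:
  ∂f/∂x = 3*y^2
  ∂f/∂y = 2*y*(3*x + 5*z)
  ∂f/∂z = 5*y^2.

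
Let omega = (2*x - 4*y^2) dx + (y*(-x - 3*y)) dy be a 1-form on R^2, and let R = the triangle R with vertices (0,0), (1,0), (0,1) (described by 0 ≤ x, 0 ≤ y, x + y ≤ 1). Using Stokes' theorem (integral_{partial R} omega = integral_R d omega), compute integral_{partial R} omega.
integral_(partial R) omega = 7/6

Stokes: integral_partial_R omega = integral_R d omega with d omega = (∂Q/∂x - ∂P/∂y) dx ∧ dy.
  ∂Q/∂x = -y
  ∂P/∂y = -8*y
  integrand = ∂Q/∂x - ∂P/∂y = 7*y.
Integrating over R: integral_0^1 integral_0^{1-x} (7*y) dy dx = 7/6.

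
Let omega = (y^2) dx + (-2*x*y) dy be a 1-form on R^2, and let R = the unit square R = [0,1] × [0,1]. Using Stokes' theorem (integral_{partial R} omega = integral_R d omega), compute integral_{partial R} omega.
integral_(partial R) omega = -2

Stokes: integral_partial_R omega = integral_R d omega with d omega = (∂Q/∂x - ∂P/∂y) dx ∧ dy.
  ∂Q/∂x = -2*y
  ∂P/∂y = 2*y
  integrand = ∂Q/∂x - ∂P/∂y = -4*y.
Integrating over R: integral_0^1 integral_0^1 (-4*y) dx dy = -2.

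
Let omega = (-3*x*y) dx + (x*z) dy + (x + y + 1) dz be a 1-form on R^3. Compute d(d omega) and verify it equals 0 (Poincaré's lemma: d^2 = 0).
d(d omega) = 0

Step 1: d omega = sum_{i<j} (∂f_j/∂x_i - ∂f_i/∂x_j) dx_i ∧ dx_j:
  coeff of dx ∧ dy: 3*x + z
  coeff of dx ∧ dz: 1
  coeff of dy ∧ dz: 1 - x
Step 2: Apply d again to each 2-form coefficient. The only possible 3-form in R^3 is dx ∧ dy ∧ dz, with coefficient
  ∂(coeff of dy∧dz)/∂x - ∂(coeff of dx∧dz)/∂y + ∂(coeff of dx∧dy)/∂z
  = ∂/∂x (1 - x) - ∂/∂y (1) + ∂/∂z (3*x + z).
Each of these terms simplifies to sums of mixed partials that cancel in pairs. The result is 0 (by equality of mixed partials for smooth functions — Schwarz / Clairaut).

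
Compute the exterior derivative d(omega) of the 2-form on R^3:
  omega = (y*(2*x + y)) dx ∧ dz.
d(omega) = (-2*x - 2*y) dx ∧ dy ∧ dz

For a 2-form omega = sum_{i<j} g_{ij} dx_i ∧ dx_j, the exterior derivative is
  d(omega) = sum_{i<j} d(g_{ij}) ∧ dx_i ∧ dx_j = sum_{i<j, k} (∂g_{ij}/∂x_k) dx_k ∧ dx_i ∧ dx_j.
Expand each term, using dx_k ∧ dx_i ∧ dx_j = sgn(permutation) dx_{(a)} ∧ dx_{(b)} ∧ dx_{(c)} with (a < b < c) sorted:
  d(y*(2*x + y)) includes (∂/∂y)(y*(2*x + y)) dy = (2*x + 2*y) dy, which multiplied by dx ∧ dz gives (-2*x - 2*y) dx ∧ dy ∧ dz
Collecting like 3-forms: d(omega) = (-2*x - 2*y) dx ∧ dy ∧ dz.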